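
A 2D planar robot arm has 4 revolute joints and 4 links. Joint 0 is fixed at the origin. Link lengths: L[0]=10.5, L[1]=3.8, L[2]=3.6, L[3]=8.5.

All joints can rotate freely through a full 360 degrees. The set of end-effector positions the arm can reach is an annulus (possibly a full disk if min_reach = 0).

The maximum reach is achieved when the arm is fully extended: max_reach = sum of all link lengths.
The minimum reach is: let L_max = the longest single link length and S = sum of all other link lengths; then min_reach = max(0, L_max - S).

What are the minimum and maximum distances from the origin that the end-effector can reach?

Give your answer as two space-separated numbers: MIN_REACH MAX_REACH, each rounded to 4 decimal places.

Answer: 0.0000 26.4000

Derivation:
Link lengths: [10.5, 3.8, 3.6, 8.5]
max_reach = 10.5 + 3.8 + 3.6 + 8.5 = 26.4
L_max = max([10.5, 3.8, 3.6, 8.5]) = 10.5
S (sum of others) = 26.4 - 10.5 = 15.9
min_reach = max(0, 10.5 - 15.9) = max(0, -5.4) = 0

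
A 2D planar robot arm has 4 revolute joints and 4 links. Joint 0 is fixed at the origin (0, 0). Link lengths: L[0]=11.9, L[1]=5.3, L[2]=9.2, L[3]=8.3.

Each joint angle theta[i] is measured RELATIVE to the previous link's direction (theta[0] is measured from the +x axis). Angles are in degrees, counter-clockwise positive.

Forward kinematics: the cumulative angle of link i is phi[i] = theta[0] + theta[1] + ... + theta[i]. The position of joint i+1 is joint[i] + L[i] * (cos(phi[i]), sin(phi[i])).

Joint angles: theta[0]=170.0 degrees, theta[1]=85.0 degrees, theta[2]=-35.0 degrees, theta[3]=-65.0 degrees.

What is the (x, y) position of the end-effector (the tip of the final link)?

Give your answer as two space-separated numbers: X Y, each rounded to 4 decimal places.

joint[0] = (0.0000, 0.0000)  (base)
link 0: phi[0] = 170 = 170 deg
  cos(170 deg) = -0.9848, sin(170 deg) = 0.1736
  joint[1] = (0.0000, 0.0000) + 11.9 * (-0.9848, 0.1736) = (0.0000 + -11.7192, 0.0000 + 2.0664) = (-11.7192, 2.0664)
link 1: phi[1] = 170 + 85 = 255 deg
  cos(255 deg) = -0.2588, sin(255 deg) = -0.9659
  joint[2] = (-11.7192, 2.0664) + 5.3 * (-0.2588, -0.9659) = (-11.7192 + -1.3717, 2.0664 + -5.1194) = (-13.0910, -3.0530)
link 2: phi[2] = 170 + 85 + -35 = 220 deg
  cos(220 deg) = -0.7660, sin(220 deg) = -0.6428
  joint[3] = (-13.0910, -3.0530) + 9.2 * (-0.7660, -0.6428) = (-13.0910 + -7.0476, -3.0530 + -5.9136) = (-20.1386, -8.9666)
link 3: phi[3] = 170 + 85 + -35 + -65 = 155 deg
  cos(155 deg) = -0.9063, sin(155 deg) = 0.4226
  joint[4] = (-20.1386, -8.9666) + 8.3 * (-0.9063, 0.4226) = (-20.1386 + -7.5224, -8.9666 + 3.5077) = (-27.6609, -5.4589)
End effector: (-27.6609, -5.4589)

Answer: -27.6609 -5.4589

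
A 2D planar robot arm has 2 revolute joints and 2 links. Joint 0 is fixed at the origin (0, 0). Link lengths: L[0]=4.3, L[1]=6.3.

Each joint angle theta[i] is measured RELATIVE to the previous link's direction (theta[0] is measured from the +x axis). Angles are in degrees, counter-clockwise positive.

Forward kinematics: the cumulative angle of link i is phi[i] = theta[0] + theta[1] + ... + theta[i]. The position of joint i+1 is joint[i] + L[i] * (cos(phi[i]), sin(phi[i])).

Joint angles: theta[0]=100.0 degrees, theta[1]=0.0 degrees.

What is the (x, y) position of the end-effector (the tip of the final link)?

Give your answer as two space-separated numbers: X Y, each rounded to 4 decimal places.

joint[0] = (0.0000, 0.0000)  (base)
link 0: phi[0] = 100 = 100 deg
  cos(100 deg) = -0.1736, sin(100 deg) = 0.9848
  joint[1] = (0.0000, 0.0000) + 4.3 * (-0.1736, 0.9848) = (0.0000 + -0.7467, 0.0000 + 4.2347) = (-0.7467, 4.2347)
link 1: phi[1] = 100 + 0 = 100 deg
  cos(100 deg) = -0.1736, sin(100 deg) = 0.9848
  joint[2] = (-0.7467, 4.2347) + 6.3 * (-0.1736, 0.9848) = (-0.7467 + -1.0940, 4.2347 + 6.2043) = (-1.8407, 10.4390)
End effector: (-1.8407, 10.4390)

Answer: -1.8407 10.4390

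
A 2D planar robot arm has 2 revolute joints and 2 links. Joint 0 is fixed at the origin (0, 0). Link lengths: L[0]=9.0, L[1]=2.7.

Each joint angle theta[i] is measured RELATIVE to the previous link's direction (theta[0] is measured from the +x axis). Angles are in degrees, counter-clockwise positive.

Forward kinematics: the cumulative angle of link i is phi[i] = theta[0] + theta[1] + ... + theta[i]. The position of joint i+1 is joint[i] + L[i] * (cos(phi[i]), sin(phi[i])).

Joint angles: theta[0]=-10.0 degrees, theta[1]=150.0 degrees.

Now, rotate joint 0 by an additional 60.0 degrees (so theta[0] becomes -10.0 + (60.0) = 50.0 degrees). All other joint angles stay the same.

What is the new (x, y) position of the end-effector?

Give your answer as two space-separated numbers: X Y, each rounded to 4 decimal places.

Answer: 3.2479 5.9709

Derivation:
joint[0] = (0.0000, 0.0000)  (base)
link 0: phi[0] = 50 = 50 deg
  cos(50 deg) = 0.6428, sin(50 deg) = 0.7660
  joint[1] = (0.0000, 0.0000) + 9 * (0.6428, 0.7660) = (0.0000 + 5.7851, 0.0000 + 6.8944) = (5.7851, 6.8944)
link 1: phi[1] = 50 + 150 = 200 deg
  cos(200 deg) = -0.9397, sin(200 deg) = -0.3420
  joint[2] = (5.7851, 6.8944) + 2.7 * (-0.9397, -0.3420) = (5.7851 + -2.5372, 6.8944 + -0.9235) = (3.2479, 5.9709)
End effector: (3.2479, 5.9709)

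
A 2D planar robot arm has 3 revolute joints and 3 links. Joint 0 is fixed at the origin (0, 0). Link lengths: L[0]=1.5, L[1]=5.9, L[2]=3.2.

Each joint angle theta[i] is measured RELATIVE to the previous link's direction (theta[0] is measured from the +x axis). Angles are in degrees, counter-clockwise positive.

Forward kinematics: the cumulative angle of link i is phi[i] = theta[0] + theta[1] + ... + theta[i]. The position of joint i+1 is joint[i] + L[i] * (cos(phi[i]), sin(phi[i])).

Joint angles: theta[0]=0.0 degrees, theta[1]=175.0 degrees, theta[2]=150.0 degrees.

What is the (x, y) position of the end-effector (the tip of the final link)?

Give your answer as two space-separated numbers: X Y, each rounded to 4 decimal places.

joint[0] = (0.0000, 0.0000)  (base)
link 0: phi[0] = 0 = 0 deg
  cos(0 deg) = 1.0000, sin(0 deg) = 0.0000
  joint[1] = (0.0000, 0.0000) + 1.5 * (1.0000, 0.0000) = (0.0000 + 1.5000, 0.0000 + 0.0000) = (1.5000, 0.0000)
link 1: phi[1] = 0 + 175 = 175 deg
  cos(175 deg) = -0.9962, sin(175 deg) = 0.0872
  joint[2] = (1.5000, 0.0000) + 5.9 * (-0.9962, 0.0872) = (1.5000 + -5.8775, 0.0000 + 0.5142) = (-4.3775, 0.5142)
link 2: phi[2] = 0 + 175 + 150 = 325 deg
  cos(325 deg) = 0.8192, sin(325 deg) = -0.5736
  joint[3] = (-4.3775, 0.5142) + 3.2 * (0.8192, -0.5736) = (-4.3775 + 2.6213, 0.5142 + -1.8354) = (-1.7563, -1.3212)
End effector: (-1.7563, -1.3212)

Answer: -1.7563 -1.3212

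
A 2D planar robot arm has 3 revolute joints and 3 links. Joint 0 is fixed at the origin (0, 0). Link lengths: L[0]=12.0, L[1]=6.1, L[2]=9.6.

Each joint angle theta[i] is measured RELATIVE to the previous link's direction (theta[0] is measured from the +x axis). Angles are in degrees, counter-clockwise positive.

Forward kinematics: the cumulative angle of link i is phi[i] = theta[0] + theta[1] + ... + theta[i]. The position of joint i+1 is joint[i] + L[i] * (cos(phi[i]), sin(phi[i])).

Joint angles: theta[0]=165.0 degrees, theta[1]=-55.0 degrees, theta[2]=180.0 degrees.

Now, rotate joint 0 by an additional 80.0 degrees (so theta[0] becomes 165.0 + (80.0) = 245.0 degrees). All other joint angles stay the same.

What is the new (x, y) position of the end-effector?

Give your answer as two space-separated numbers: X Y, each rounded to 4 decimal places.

Answer: -1.6246 -10.2679

Derivation:
joint[0] = (0.0000, 0.0000)  (base)
link 0: phi[0] = 245 = 245 deg
  cos(245 deg) = -0.4226, sin(245 deg) = -0.9063
  joint[1] = (0.0000, 0.0000) + 12 * (-0.4226, -0.9063) = (0.0000 + -5.0714, 0.0000 + -10.8757) = (-5.0714, -10.8757)
link 1: phi[1] = 245 + -55 = 190 deg
  cos(190 deg) = -0.9848, sin(190 deg) = -0.1736
  joint[2] = (-5.0714, -10.8757) + 6.1 * (-0.9848, -0.1736) = (-5.0714 + -6.0073, -10.8757 + -1.0593) = (-11.0787, -11.9349)
link 2: phi[2] = 245 + -55 + 180 = 370 deg
  cos(370 deg) = 0.9848, sin(370 deg) = 0.1736
  joint[3] = (-11.0787, -11.9349) + 9.6 * (0.9848, 0.1736) = (-11.0787 + 9.4542, -11.9349 + 1.6670) = (-1.6246, -10.2679)
End effector: (-1.6246, -10.2679)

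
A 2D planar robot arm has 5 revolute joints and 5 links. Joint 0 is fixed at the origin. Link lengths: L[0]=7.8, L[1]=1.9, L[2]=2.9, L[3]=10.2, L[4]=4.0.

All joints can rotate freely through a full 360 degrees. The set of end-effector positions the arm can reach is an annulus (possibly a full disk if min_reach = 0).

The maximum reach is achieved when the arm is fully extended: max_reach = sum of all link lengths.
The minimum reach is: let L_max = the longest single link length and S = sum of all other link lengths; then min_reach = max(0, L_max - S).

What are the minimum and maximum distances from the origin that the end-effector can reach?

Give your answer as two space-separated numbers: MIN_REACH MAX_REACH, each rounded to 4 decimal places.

Link lengths: [7.8, 1.9, 2.9, 10.2, 4.0]
max_reach = 7.8 + 1.9 + 2.9 + 10.2 + 4 = 26.8
L_max = max([7.8, 1.9, 2.9, 10.2, 4.0]) = 10.2
S (sum of others) = 26.8 - 10.2 = 16.6
min_reach = max(0, 10.2 - 16.6) = max(0, -6.4) = 0

Answer: 0.0000 26.8000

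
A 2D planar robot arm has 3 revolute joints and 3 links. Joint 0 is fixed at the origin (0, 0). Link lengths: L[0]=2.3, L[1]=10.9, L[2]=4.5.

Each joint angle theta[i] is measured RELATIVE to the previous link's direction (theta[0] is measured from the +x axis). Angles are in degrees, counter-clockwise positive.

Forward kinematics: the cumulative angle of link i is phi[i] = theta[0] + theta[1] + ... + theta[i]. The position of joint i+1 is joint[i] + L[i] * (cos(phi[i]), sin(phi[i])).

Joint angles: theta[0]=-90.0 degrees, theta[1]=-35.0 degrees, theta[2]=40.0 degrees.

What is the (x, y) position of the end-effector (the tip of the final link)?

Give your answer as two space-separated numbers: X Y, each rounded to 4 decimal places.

Answer: -5.8598 -15.7116

Derivation:
joint[0] = (0.0000, 0.0000)  (base)
link 0: phi[0] = -90 = -90 deg
  cos(-90 deg) = 0.0000, sin(-90 deg) = -1.0000
  joint[1] = (0.0000, 0.0000) + 2.3 * (0.0000, -1.0000) = (0.0000 + 0.0000, 0.0000 + -2.3000) = (0.0000, -2.3000)
link 1: phi[1] = -90 + -35 = -125 deg
  cos(-125 deg) = -0.5736, sin(-125 deg) = -0.8192
  joint[2] = (0.0000, -2.3000) + 10.9 * (-0.5736, -0.8192) = (0.0000 + -6.2520, -2.3000 + -8.9288) = (-6.2520, -11.2288)
link 2: phi[2] = -90 + -35 + 40 = -85 deg
  cos(-85 deg) = 0.0872, sin(-85 deg) = -0.9962
  joint[3] = (-6.2520, -11.2288) + 4.5 * (0.0872, -0.9962) = (-6.2520 + 0.3922, -11.2288 + -4.4829) = (-5.8598, -15.7116)
End effector: (-5.8598, -15.7116)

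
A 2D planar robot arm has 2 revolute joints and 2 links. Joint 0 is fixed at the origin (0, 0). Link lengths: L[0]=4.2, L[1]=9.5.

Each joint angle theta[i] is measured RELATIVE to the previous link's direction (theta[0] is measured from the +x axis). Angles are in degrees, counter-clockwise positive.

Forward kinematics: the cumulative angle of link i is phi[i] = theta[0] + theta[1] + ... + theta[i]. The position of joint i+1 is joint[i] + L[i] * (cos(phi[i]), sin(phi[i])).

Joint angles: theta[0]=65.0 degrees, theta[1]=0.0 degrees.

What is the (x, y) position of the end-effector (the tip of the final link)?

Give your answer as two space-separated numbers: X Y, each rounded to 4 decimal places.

joint[0] = (0.0000, 0.0000)  (base)
link 0: phi[0] = 65 = 65 deg
  cos(65 deg) = 0.4226, sin(65 deg) = 0.9063
  joint[1] = (0.0000, 0.0000) + 4.2 * (0.4226, 0.9063) = (0.0000 + 1.7750, 0.0000 + 3.8065) = (1.7750, 3.8065)
link 1: phi[1] = 65 + 0 = 65 deg
  cos(65 deg) = 0.4226, sin(65 deg) = 0.9063
  joint[2] = (1.7750, 3.8065) + 9.5 * (0.4226, 0.9063) = (1.7750 + 4.0149, 3.8065 + 8.6099) = (5.7899, 12.4164)
End effector: (5.7899, 12.4164)

Answer: 5.7899 12.4164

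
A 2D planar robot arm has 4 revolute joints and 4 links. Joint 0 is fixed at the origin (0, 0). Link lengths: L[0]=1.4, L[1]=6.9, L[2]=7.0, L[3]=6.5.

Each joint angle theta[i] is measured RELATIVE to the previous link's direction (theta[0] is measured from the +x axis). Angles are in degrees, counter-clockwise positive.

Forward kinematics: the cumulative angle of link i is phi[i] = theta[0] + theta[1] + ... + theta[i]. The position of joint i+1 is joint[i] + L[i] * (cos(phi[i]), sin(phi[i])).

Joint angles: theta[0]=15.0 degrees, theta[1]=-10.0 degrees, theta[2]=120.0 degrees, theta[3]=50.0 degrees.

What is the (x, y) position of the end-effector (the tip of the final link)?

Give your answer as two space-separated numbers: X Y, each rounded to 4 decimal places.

joint[0] = (0.0000, 0.0000)  (base)
link 0: phi[0] = 15 = 15 deg
  cos(15 deg) = 0.9659, sin(15 deg) = 0.2588
  joint[1] = (0.0000, 0.0000) + 1.4 * (0.9659, 0.2588) = (0.0000 + 1.3523, 0.0000 + 0.3623) = (1.3523, 0.3623)
link 1: phi[1] = 15 + -10 = 5 deg
  cos(5 deg) = 0.9962, sin(5 deg) = 0.0872
  joint[2] = (1.3523, 0.3623) + 6.9 * (0.9962, 0.0872) = (1.3523 + 6.8737, 0.3623 + 0.6014) = (8.2260, 0.9637)
link 2: phi[2] = 15 + -10 + 120 = 125 deg
  cos(125 deg) = -0.5736, sin(125 deg) = 0.8192
  joint[3] = (8.2260, 0.9637) + 7 * (-0.5736, 0.8192) = (8.2260 + -4.0150, 0.9637 + 5.7341) = (4.2110, 6.6978)
link 3: phi[3] = 15 + -10 + 120 + 50 = 175 deg
  cos(175 deg) = -0.9962, sin(175 deg) = 0.0872
  joint[4] = (4.2110, 6.6978) + 6.5 * (-0.9962, 0.0872) = (4.2110 + -6.4753, 6.6978 + 0.5665) = (-2.2643, 7.2643)
End effector: (-2.2643, 7.2643)

Answer: -2.2643 7.2643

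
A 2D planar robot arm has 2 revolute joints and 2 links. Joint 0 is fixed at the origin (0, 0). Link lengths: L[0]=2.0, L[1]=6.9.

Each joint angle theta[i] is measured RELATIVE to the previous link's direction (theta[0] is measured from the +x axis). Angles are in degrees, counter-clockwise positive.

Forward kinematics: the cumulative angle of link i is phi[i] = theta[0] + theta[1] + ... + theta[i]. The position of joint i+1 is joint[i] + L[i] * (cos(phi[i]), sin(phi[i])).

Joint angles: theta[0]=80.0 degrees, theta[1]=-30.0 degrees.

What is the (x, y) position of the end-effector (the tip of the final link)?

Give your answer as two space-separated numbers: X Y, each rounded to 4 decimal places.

joint[0] = (0.0000, 0.0000)  (base)
link 0: phi[0] = 80 = 80 deg
  cos(80 deg) = 0.1736, sin(80 deg) = 0.9848
  joint[1] = (0.0000, 0.0000) + 2 * (0.1736, 0.9848) = (0.0000 + 0.3473, 0.0000 + 1.9696) = (0.3473, 1.9696)
link 1: phi[1] = 80 + -30 = 50 deg
  cos(50 deg) = 0.6428, sin(50 deg) = 0.7660
  joint[2] = (0.3473, 1.9696) + 6.9 * (0.6428, 0.7660) = (0.3473 + 4.4352, 1.9696 + 5.2857) = (4.7825, 7.2553)
End effector: (4.7825, 7.2553)

Answer: 4.7825 7.2553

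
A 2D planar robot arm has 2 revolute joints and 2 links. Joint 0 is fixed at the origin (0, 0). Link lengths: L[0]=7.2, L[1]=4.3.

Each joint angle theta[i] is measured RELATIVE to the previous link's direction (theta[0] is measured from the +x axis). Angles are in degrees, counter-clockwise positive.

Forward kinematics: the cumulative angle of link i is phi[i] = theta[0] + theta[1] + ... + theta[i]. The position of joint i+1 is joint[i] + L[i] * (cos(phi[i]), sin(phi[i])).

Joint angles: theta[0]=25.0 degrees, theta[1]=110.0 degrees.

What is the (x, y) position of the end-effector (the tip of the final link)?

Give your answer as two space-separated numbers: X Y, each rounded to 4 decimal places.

Answer: 3.4849 6.0834

Derivation:
joint[0] = (0.0000, 0.0000)  (base)
link 0: phi[0] = 25 = 25 deg
  cos(25 deg) = 0.9063, sin(25 deg) = 0.4226
  joint[1] = (0.0000, 0.0000) + 7.2 * (0.9063, 0.4226) = (0.0000 + 6.5254, 0.0000 + 3.0429) = (6.5254, 3.0429)
link 1: phi[1] = 25 + 110 = 135 deg
  cos(135 deg) = -0.7071, sin(135 deg) = 0.7071
  joint[2] = (6.5254, 3.0429) + 4.3 * (-0.7071, 0.7071) = (6.5254 + -3.0406, 3.0429 + 3.0406) = (3.4849, 6.0834)
End effector: (3.4849, 6.0834)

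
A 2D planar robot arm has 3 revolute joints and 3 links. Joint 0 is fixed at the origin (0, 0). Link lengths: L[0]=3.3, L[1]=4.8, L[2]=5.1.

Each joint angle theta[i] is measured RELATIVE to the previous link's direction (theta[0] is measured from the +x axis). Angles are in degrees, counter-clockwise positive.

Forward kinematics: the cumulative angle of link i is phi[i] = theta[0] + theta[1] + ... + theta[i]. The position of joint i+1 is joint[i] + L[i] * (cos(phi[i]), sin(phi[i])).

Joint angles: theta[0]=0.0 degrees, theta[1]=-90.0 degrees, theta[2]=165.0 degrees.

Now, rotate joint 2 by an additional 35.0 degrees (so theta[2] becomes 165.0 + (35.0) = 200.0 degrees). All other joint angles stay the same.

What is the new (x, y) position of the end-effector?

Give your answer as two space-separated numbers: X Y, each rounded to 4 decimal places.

Answer: 1.5557 -0.0076

Derivation:
joint[0] = (0.0000, 0.0000)  (base)
link 0: phi[0] = 0 = 0 deg
  cos(0 deg) = 1.0000, sin(0 deg) = 0.0000
  joint[1] = (0.0000, 0.0000) + 3.3 * (1.0000, 0.0000) = (0.0000 + 3.3000, 0.0000 + 0.0000) = (3.3000, 0.0000)
link 1: phi[1] = 0 + -90 = -90 deg
  cos(-90 deg) = 0.0000, sin(-90 deg) = -1.0000
  joint[2] = (3.3000, 0.0000) + 4.8 * (0.0000, -1.0000) = (3.3000 + 0.0000, 0.0000 + -4.8000) = (3.3000, -4.8000)
link 2: phi[2] = 0 + -90 + 200 = 110 deg
  cos(110 deg) = -0.3420, sin(110 deg) = 0.9397
  joint[3] = (3.3000, -4.8000) + 5.1 * (-0.3420, 0.9397) = (3.3000 + -1.7443, -4.8000 + 4.7924) = (1.5557, -0.0076)
End effector: (1.5557, -0.0076)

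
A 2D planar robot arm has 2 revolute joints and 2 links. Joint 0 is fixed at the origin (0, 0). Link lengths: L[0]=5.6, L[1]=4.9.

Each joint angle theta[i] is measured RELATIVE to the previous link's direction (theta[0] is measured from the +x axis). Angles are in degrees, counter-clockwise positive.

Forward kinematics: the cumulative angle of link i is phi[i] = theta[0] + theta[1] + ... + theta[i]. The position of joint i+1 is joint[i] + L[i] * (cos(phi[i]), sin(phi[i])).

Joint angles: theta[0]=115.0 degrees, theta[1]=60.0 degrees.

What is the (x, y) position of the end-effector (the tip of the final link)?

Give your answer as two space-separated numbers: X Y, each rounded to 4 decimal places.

Answer: -7.2480 5.5024

Derivation:
joint[0] = (0.0000, 0.0000)  (base)
link 0: phi[0] = 115 = 115 deg
  cos(115 deg) = -0.4226, sin(115 deg) = 0.9063
  joint[1] = (0.0000, 0.0000) + 5.6 * (-0.4226, 0.9063) = (0.0000 + -2.3667, 0.0000 + 5.0753) = (-2.3667, 5.0753)
link 1: phi[1] = 115 + 60 = 175 deg
  cos(175 deg) = -0.9962, sin(175 deg) = 0.0872
  joint[2] = (-2.3667, 5.0753) + 4.9 * (-0.9962, 0.0872) = (-2.3667 + -4.8814, 5.0753 + 0.4271) = (-7.2480, 5.5024)
End effector: (-7.2480, 5.5024)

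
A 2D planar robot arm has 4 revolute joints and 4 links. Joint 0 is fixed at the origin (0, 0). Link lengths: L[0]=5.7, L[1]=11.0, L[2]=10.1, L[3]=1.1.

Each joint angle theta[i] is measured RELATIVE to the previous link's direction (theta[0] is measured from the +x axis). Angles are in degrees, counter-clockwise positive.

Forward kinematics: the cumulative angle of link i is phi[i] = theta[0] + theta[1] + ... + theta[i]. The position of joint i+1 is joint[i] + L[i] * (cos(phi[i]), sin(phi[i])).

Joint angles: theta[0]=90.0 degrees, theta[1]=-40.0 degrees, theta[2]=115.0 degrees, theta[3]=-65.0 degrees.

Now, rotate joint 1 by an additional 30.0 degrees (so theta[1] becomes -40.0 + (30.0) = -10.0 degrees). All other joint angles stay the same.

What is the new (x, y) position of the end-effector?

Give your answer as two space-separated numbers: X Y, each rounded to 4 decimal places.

joint[0] = (0.0000, 0.0000)  (base)
link 0: phi[0] = 90 = 90 deg
  cos(90 deg) = 0.0000, sin(90 deg) = 1.0000
  joint[1] = (0.0000, 0.0000) + 5.7 * (0.0000, 1.0000) = (0.0000 + 0.0000, 0.0000 + 5.7000) = (0.0000, 5.7000)
link 1: phi[1] = 90 + -10 = 80 deg
  cos(80 deg) = 0.1736, sin(80 deg) = 0.9848
  joint[2] = (0.0000, 5.7000) + 11 * (0.1736, 0.9848) = (0.0000 + 1.9101, 5.7000 + 10.8329) = (1.9101, 16.5329)
link 2: phi[2] = 90 + -10 + 115 = 195 deg
  cos(195 deg) = -0.9659, sin(195 deg) = -0.2588
  joint[3] = (1.9101, 16.5329) + 10.1 * (-0.9659, -0.2588) = (1.9101 + -9.7559, 16.5329 + -2.6141) = (-7.8457, 13.9188)
link 3: phi[3] = 90 + -10 + 115 + -65 = 130 deg
  cos(130 deg) = -0.6428, sin(130 deg) = 0.7660
  joint[4] = (-7.8457, 13.9188) + 1.1 * (-0.6428, 0.7660) = (-7.8457 + -0.7071, 13.9188 + 0.8426) = (-8.5528, 14.7615)
End effector: (-8.5528, 14.7615)

Answer: -8.5528 14.7615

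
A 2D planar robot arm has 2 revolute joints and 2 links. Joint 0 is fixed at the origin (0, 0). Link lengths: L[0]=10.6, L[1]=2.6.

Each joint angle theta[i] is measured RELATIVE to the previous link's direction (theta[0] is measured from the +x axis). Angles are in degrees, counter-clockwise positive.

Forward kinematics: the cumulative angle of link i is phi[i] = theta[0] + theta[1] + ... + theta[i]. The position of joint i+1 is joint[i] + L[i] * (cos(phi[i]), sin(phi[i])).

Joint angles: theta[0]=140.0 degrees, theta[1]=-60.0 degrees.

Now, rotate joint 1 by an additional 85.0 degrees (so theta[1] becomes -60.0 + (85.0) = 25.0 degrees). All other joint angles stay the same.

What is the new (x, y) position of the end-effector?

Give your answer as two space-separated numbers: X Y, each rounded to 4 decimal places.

joint[0] = (0.0000, 0.0000)  (base)
link 0: phi[0] = 140 = 140 deg
  cos(140 deg) = -0.7660, sin(140 deg) = 0.6428
  joint[1] = (0.0000, 0.0000) + 10.6 * (-0.7660, 0.6428) = (0.0000 + -8.1201, 0.0000 + 6.8135) = (-8.1201, 6.8135)
link 1: phi[1] = 140 + 25 = 165 deg
  cos(165 deg) = -0.9659, sin(165 deg) = 0.2588
  joint[2] = (-8.1201, 6.8135) + 2.6 * (-0.9659, 0.2588) = (-8.1201 + -2.5114, 6.8135 + 0.6729) = (-10.6315, 7.4865)
End effector: (-10.6315, 7.4865)

Answer: -10.6315 7.4865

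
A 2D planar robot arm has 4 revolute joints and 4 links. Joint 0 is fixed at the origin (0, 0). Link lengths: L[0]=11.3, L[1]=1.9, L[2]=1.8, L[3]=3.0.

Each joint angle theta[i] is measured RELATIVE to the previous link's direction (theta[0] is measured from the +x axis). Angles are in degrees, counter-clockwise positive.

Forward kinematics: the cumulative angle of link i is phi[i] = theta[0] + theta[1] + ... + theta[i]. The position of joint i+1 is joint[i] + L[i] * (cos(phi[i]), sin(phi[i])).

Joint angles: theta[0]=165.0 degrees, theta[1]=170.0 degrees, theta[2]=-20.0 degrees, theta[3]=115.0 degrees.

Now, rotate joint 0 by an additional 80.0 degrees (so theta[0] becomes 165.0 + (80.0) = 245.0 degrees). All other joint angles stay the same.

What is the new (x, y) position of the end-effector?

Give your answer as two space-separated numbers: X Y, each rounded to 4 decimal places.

Answer: -4.8094 -6.1525

Derivation:
joint[0] = (0.0000, 0.0000)  (base)
link 0: phi[0] = 245 = 245 deg
  cos(245 deg) = -0.4226, sin(245 deg) = -0.9063
  joint[1] = (0.0000, 0.0000) + 11.3 * (-0.4226, -0.9063) = (0.0000 + -4.7756, 0.0000 + -10.2413) = (-4.7756, -10.2413)
link 1: phi[1] = 245 + 170 = 415 deg
  cos(415 deg) = 0.5736, sin(415 deg) = 0.8192
  joint[2] = (-4.7756, -10.2413) + 1.9 * (0.5736, 0.8192) = (-4.7756 + 1.0898, -10.2413 + 1.5564) = (-3.6858, -8.6849)
link 2: phi[2] = 245 + 170 + -20 = 395 deg
  cos(395 deg) = 0.8192, sin(395 deg) = 0.5736
  joint[3] = (-3.6858, -8.6849) + 1.8 * (0.8192, 0.5736) = (-3.6858 + 1.4745, -8.6849 + 1.0324) = (-2.2113, -7.6525)
link 3: phi[3] = 245 + 170 + -20 + 115 = 510 deg
  cos(510 deg) = -0.8660, sin(510 deg) = 0.5000
  joint[4] = (-2.2113, -7.6525) + 3 * (-0.8660, 0.5000) = (-2.2113 + -2.5981, -7.6525 + 1.5000) = (-4.8094, -6.1525)
End effector: (-4.8094, -6.1525)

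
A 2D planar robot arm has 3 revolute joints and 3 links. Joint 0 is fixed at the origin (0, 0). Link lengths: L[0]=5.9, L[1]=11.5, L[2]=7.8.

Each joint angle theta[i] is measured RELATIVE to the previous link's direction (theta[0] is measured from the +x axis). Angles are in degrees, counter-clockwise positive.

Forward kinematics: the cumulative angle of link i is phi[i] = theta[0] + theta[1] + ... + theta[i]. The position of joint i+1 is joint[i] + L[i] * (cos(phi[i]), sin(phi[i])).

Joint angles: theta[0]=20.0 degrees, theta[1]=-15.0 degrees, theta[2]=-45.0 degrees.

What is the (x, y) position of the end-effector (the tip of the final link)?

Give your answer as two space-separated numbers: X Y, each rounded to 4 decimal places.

Answer: 22.9756 -1.9935

Derivation:
joint[0] = (0.0000, 0.0000)  (base)
link 0: phi[0] = 20 = 20 deg
  cos(20 deg) = 0.9397, sin(20 deg) = 0.3420
  joint[1] = (0.0000, 0.0000) + 5.9 * (0.9397, 0.3420) = (0.0000 + 5.5442, 0.0000 + 2.0179) = (5.5442, 2.0179)
link 1: phi[1] = 20 + -15 = 5 deg
  cos(5 deg) = 0.9962, sin(5 deg) = 0.0872
  joint[2] = (5.5442, 2.0179) + 11.5 * (0.9962, 0.0872) = (5.5442 + 11.4562, 2.0179 + 1.0023) = (17.0004, 3.0202)
link 2: phi[2] = 20 + -15 + -45 = -40 deg
  cos(-40 deg) = 0.7660, sin(-40 deg) = -0.6428
  joint[3] = (17.0004, 3.0202) + 7.8 * (0.7660, -0.6428) = (17.0004 + 5.9751, 3.0202 + -5.0137) = (22.9756, -1.9935)
End effector: (22.9756, -1.9935)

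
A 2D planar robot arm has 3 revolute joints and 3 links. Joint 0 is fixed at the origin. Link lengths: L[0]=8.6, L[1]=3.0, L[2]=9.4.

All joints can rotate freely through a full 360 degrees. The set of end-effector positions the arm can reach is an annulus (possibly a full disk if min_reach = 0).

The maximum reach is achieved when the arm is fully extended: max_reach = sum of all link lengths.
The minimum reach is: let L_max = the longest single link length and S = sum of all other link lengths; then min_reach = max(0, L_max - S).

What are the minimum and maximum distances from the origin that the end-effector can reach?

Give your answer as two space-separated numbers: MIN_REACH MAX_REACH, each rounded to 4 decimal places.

Answer: 0.0000 21.0000

Derivation:
Link lengths: [8.6, 3.0, 9.4]
max_reach = 8.6 + 3 + 9.4 = 21
L_max = max([8.6, 3.0, 9.4]) = 9.4
S (sum of others) = 21 - 9.4 = 11.6
min_reach = max(0, 9.4 - 11.6) = max(0, -2.2) = 0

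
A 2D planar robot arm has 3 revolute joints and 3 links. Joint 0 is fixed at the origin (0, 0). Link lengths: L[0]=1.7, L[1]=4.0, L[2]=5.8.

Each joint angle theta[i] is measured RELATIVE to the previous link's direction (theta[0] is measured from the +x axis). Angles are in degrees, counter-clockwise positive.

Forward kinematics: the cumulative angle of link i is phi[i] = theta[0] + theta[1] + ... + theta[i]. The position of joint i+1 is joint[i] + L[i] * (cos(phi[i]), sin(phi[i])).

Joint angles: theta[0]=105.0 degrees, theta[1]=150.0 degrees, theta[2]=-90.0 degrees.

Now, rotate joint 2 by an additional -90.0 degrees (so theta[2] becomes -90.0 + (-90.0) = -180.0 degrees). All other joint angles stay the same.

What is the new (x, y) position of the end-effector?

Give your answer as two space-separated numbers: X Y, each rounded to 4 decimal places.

Answer: 0.0259 3.3807

Derivation:
joint[0] = (0.0000, 0.0000)  (base)
link 0: phi[0] = 105 = 105 deg
  cos(105 deg) = -0.2588, sin(105 deg) = 0.9659
  joint[1] = (0.0000, 0.0000) + 1.7 * (-0.2588, 0.9659) = (0.0000 + -0.4400, 0.0000 + 1.6421) = (-0.4400, 1.6421)
link 1: phi[1] = 105 + 150 = 255 deg
  cos(255 deg) = -0.2588, sin(255 deg) = -0.9659
  joint[2] = (-0.4400, 1.6421) + 4 * (-0.2588, -0.9659) = (-0.4400 + -1.0353, 1.6421 + -3.8637) = (-1.4753, -2.2216)
link 2: phi[2] = 105 + 150 + -180 = 75 deg
  cos(75 deg) = 0.2588, sin(75 deg) = 0.9659
  joint[3] = (-1.4753, -2.2216) + 5.8 * (0.2588, 0.9659) = (-1.4753 + 1.5012, -2.2216 + 5.6024) = (0.0259, 3.3807)
End effector: (0.0259, 3.3807)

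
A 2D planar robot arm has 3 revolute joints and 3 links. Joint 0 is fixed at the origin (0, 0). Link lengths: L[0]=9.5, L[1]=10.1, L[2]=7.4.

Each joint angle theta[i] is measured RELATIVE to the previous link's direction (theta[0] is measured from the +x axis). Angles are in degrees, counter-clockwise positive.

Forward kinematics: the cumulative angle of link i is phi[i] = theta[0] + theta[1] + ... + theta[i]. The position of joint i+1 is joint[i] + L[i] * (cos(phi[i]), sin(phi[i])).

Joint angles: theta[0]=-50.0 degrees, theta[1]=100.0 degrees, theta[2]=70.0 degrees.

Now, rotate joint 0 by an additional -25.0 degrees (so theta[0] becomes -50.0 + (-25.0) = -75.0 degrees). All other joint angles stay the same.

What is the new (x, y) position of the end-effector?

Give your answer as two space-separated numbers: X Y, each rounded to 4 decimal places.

joint[0] = (0.0000, 0.0000)  (base)
link 0: phi[0] = -75 = -75 deg
  cos(-75 deg) = 0.2588, sin(-75 deg) = -0.9659
  joint[1] = (0.0000, 0.0000) + 9.5 * (0.2588, -0.9659) = (0.0000 + 2.4588, 0.0000 + -9.1763) = (2.4588, -9.1763)
link 1: phi[1] = -75 + 100 = 25 deg
  cos(25 deg) = 0.9063, sin(25 deg) = 0.4226
  joint[2] = (2.4588, -9.1763) + 10.1 * (0.9063, 0.4226) = (2.4588 + 9.1537, -9.1763 + 4.2684) = (11.6125, -4.9079)
link 2: phi[2] = -75 + 100 + 70 = 95 deg
  cos(95 deg) = -0.0872, sin(95 deg) = 0.9962
  joint[3] = (11.6125, -4.9079) + 7.4 * (-0.0872, 0.9962) = (11.6125 + -0.6450, -4.9079 + 7.3718) = (10.9675, 2.4640)
End effector: (10.9675, 2.4640)

Answer: 10.9675 2.4640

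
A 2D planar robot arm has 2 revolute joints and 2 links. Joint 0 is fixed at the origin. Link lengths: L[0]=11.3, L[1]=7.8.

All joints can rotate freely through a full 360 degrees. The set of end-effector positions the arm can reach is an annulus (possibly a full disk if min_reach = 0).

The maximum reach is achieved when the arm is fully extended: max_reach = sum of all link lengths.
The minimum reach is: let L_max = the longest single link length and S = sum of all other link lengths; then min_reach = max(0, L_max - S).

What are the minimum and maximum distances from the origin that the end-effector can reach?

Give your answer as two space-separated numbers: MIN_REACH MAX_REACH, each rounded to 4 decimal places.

Link lengths: [11.3, 7.8]
max_reach = 11.3 + 7.8 = 19.1
L_max = max([11.3, 7.8]) = 11.3
S (sum of others) = 19.1 - 11.3 = 7.8
min_reach = max(0, 11.3 - 7.8) = max(0, 3.5) = 3.5

Answer: 3.5000 19.1000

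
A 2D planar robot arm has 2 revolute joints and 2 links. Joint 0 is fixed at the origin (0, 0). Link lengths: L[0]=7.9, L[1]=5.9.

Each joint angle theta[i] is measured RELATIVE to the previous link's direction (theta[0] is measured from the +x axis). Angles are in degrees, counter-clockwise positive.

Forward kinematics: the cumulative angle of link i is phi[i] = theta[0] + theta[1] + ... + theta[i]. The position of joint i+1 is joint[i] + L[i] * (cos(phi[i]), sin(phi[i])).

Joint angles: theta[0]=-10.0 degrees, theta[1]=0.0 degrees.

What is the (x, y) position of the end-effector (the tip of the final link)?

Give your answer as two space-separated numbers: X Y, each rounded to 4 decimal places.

Answer: 13.5903 -2.3963

Derivation:
joint[0] = (0.0000, 0.0000)  (base)
link 0: phi[0] = -10 = -10 deg
  cos(-10 deg) = 0.9848, sin(-10 deg) = -0.1736
  joint[1] = (0.0000, 0.0000) + 7.9 * (0.9848, -0.1736) = (0.0000 + 7.7800, 0.0000 + -1.3718) = (7.7800, -1.3718)
link 1: phi[1] = -10 + 0 = -10 deg
  cos(-10 deg) = 0.9848, sin(-10 deg) = -0.1736
  joint[2] = (7.7800, -1.3718) + 5.9 * (0.9848, -0.1736) = (7.7800 + 5.8104, -1.3718 + -1.0245) = (13.5903, -2.3963)
End effector: (13.5903, -2.3963)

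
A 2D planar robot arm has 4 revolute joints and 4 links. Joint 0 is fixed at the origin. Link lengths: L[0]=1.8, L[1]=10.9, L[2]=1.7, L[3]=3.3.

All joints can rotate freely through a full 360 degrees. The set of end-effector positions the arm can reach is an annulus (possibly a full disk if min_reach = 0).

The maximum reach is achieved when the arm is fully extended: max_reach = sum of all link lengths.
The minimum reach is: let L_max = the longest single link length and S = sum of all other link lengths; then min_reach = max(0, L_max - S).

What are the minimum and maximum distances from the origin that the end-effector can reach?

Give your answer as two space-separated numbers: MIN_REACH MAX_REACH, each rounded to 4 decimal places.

Answer: 4.1000 17.7000

Derivation:
Link lengths: [1.8, 10.9, 1.7, 3.3]
max_reach = 1.8 + 10.9 + 1.7 + 3.3 = 17.7
L_max = max([1.8, 10.9, 1.7, 3.3]) = 10.9
S (sum of others) = 17.7 - 10.9 = 6.8
min_reach = max(0, 10.9 - 6.8) = max(0, 4.1) = 4.1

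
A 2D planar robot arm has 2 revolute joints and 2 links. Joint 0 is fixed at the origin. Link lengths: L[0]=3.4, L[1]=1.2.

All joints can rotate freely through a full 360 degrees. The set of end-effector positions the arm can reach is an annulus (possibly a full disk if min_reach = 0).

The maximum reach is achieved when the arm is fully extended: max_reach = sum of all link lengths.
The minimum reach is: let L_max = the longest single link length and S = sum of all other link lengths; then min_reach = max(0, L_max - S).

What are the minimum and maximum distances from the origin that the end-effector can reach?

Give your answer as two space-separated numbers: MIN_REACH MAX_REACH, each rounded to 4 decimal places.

Answer: 2.2000 4.6000

Derivation:
Link lengths: [3.4, 1.2]
max_reach = 3.4 + 1.2 = 4.6
L_max = max([3.4, 1.2]) = 3.4
S (sum of others) = 4.6 - 3.4 = 1.2
min_reach = max(0, 3.4 - 1.2) = max(0, 2.2) = 2.2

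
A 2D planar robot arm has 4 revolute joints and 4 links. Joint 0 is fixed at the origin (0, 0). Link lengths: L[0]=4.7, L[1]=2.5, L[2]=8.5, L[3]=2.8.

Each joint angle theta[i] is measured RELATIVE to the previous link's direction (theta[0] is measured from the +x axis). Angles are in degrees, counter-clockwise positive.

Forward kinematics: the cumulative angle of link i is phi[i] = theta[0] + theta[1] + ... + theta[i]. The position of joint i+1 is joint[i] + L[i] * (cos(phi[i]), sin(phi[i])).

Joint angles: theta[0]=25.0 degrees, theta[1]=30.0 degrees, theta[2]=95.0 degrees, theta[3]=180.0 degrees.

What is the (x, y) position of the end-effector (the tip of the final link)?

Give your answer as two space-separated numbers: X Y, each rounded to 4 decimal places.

joint[0] = (0.0000, 0.0000)  (base)
link 0: phi[0] = 25 = 25 deg
  cos(25 deg) = 0.9063, sin(25 deg) = 0.4226
  joint[1] = (0.0000, 0.0000) + 4.7 * (0.9063, 0.4226) = (0.0000 + 4.2596, 0.0000 + 1.9863) = (4.2596, 1.9863)
link 1: phi[1] = 25 + 30 = 55 deg
  cos(55 deg) = 0.5736, sin(55 deg) = 0.8192
  joint[2] = (4.2596, 1.9863) + 2.5 * (0.5736, 0.8192) = (4.2596 + 1.4339, 1.9863 + 2.0479) = (5.6936, 4.0342)
link 2: phi[2] = 25 + 30 + 95 = 150 deg
  cos(150 deg) = -0.8660, sin(150 deg) = 0.5000
  joint[3] = (5.6936, 4.0342) + 8.5 * (-0.8660, 0.5000) = (5.6936 + -7.3612, 4.0342 + 4.2500) = (-1.6676, 8.2842)
link 3: phi[3] = 25 + 30 + 95 + 180 = 330 deg
  cos(330 deg) = 0.8660, sin(330 deg) = -0.5000
  joint[4] = (-1.6676, 8.2842) + 2.8 * (0.8660, -0.5000) = (-1.6676 + 2.4249, 8.2842 + -1.4000) = (0.7572, 6.8842)
End effector: (0.7572, 6.8842)

Answer: 0.7572 6.8842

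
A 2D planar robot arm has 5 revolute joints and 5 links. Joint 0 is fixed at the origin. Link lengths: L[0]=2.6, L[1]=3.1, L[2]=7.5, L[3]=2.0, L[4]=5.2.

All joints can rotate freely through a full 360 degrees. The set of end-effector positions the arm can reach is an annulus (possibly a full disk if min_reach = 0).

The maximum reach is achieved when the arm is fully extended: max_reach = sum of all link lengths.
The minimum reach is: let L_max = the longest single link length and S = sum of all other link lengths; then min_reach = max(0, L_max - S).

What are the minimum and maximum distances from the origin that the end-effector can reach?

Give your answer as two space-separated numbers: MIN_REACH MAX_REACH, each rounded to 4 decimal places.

Answer: 0.0000 20.4000

Derivation:
Link lengths: [2.6, 3.1, 7.5, 2.0, 5.2]
max_reach = 2.6 + 3.1 + 7.5 + 2 + 5.2 = 20.4
L_max = max([2.6, 3.1, 7.5, 2.0, 5.2]) = 7.5
S (sum of others) = 20.4 - 7.5 = 12.9
min_reach = max(0, 7.5 - 12.9) = max(0, -5.4) = 0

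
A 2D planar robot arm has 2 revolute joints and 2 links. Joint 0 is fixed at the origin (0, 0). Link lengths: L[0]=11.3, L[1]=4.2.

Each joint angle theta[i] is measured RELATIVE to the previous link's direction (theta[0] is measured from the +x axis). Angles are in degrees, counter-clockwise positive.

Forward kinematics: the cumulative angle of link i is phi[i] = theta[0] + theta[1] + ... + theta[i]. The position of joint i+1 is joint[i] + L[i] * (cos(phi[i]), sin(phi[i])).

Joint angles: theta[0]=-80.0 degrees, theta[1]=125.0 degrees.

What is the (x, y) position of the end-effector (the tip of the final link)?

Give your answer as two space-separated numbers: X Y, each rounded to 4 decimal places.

Answer: 4.9321 -8.1585

Derivation:
joint[0] = (0.0000, 0.0000)  (base)
link 0: phi[0] = -80 = -80 deg
  cos(-80 deg) = 0.1736, sin(-80 deg) = -0.9848
  joint[1] = (0.0000, 0.0000) + 11.3 * (0.1736, -0.9848) = (0.0000 + 1.9622, 0.0000 + -11.1283) = (1.9622, -11.1283)
link 1: phi[1] = -80 + 125 = 45 deg
  cos(45 deg) = 0.7071, sin(45 deg) = 0.7071
  joint[2] = (1.9622, -11.1283) + 4.2 * (0.7071, 0.7071) = (1.9622 + 2.9698, -11.1283 + 2.9698) = (4.9321, -8.1585)
End effector: (4.9321, -8.1585)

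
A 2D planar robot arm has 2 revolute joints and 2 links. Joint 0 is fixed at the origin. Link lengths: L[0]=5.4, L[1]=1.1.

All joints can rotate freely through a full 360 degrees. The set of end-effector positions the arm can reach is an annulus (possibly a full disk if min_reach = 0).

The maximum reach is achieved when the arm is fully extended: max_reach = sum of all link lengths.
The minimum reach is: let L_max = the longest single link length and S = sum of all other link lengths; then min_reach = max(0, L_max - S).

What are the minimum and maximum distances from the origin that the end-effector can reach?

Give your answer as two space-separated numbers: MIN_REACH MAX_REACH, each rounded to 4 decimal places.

Answer: 4.3000 6.5000

Derivation:
Link lengths: [5.4, 1.1]
max_reach = 5.4 + 1.1 = 6.5
L_max = max([5.4, 1.1]) = 5.4
S (sum of others) = 6.5 - 5.4 = 1.1
min_reach = max(0, 5.4 - 1.1) = max(0, 4.3) = 4.3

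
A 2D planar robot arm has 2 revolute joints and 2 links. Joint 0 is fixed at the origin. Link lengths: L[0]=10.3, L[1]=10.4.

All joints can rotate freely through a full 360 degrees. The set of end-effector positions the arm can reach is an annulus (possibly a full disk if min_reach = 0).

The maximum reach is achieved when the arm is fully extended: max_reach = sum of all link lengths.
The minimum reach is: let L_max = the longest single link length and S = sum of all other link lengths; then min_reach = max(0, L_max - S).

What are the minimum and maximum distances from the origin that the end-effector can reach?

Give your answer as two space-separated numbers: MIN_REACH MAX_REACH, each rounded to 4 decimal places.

Link lengths: [10.3, 10.4]
max_reach = 10.3 + 10.4 = 20.7
L_max = max([10.3, 10.4]) = 10.4
S (sum of others) = 20.7 - 10.4 = 10.3
min_reach = max(0, 10.4 - 10.3) = max(0, 0.1) = 0.1

Answer: 0.1000 20.7000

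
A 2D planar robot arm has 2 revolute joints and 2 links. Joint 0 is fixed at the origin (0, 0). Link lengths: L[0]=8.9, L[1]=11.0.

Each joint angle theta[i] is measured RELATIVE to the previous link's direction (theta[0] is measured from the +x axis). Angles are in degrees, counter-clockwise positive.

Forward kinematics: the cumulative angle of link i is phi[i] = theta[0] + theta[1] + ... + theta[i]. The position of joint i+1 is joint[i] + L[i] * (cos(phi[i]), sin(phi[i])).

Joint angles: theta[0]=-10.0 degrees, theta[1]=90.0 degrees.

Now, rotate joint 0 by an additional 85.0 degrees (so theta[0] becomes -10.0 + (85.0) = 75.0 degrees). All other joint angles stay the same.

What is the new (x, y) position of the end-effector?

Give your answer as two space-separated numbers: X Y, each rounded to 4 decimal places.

Answer: -8.3217 11.4437

Derivation:
joint[0] = (0.0000, 0.0000)  (base)
link 0: phi[0] = 75 = 75 deg
  cos(75 deg) = 0.2588, sin(75 deg) = 0.9659
  joint[1] = (0.0000, 0.0000) + 8.9 * (0.2588, 0.9659) = (0.0000 + 2.3035, 0.0000 + 8.5967) = (2.3035, 8.5967)
link 1: phi[1] = 75 + 90 = 165 deg
  cos(165 deg) = -0.9659, sin(165 deg) = 0.2588
  joint[2] = (2.3035, 8.5967) + 11 * (-0.9659, 0.2588) = (2.3035 + -10.6252, 8.5967 + 2.8470) = (-8.3217, 11.4437)
End effector: (-8.3217, 11.4437)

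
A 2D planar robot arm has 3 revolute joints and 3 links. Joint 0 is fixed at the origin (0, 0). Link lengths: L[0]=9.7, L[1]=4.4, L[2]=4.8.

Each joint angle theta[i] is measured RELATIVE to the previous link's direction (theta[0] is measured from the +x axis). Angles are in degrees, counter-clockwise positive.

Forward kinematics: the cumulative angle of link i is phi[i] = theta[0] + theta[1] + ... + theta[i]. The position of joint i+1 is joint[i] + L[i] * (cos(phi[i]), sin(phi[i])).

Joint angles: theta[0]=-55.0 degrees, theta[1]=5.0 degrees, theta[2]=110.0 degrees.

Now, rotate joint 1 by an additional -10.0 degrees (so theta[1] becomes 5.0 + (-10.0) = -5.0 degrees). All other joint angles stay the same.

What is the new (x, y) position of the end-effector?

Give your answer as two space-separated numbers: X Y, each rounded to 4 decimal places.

Answer: 10.8491 -8.0793

Derivation:
joint[0] = (0.0000, 0.0000)  (base)
link 0: phi[0] = -55 = -55 deg
  cos(-55 deg) = 0.5736, sin(-55 deg) = -0.8192
  joint[1] = (0.0000, 0.0000) + 9.7 * (0.5736, -0.8192) = (0.0000 + 5.5637, 0.0000 + -7.9458) = (5.5637, -7.9458)
link 1: phi[1] = -55 + -5 = -60 deg
  cos(-60 deg) = 0.5000, sin(-60 deg) = -0.8660
  joint[2] = (5.5637, -7.9458) + 4.4 * (0.5000, -0.8660) = (5.5637 + 2.2000, -7.9458 + -3.8105) = (7.7637, -11.7563)
link 2: phi[2] = -55 + -5 + 110 = 50 deg
  cos(50 deg) = 0.6428, sin(50 deg) = 0.7660
  joint[3] = (7.7637, -11.7563) + 4.8 * (0.6428, 0.7660) = (7.7637 + 3.0854, -11.7563 + 3.6770) = (10.8491, -8.0793)
End effector: (10.8491, -8.0793)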